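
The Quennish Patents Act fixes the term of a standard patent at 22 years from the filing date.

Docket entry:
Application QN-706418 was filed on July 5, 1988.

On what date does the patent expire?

Filing date + 22 years → 5 July 2010.

2010-07-05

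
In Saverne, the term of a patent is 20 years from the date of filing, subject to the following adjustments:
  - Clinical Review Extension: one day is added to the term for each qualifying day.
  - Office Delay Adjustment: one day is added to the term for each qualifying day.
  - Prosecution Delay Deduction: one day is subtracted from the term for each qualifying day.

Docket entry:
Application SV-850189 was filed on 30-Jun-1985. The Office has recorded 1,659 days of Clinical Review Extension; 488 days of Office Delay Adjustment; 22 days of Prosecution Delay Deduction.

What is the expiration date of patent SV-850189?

2011-04-25

Base term: filing date + 20 years → 30 June 2005.
Clinical Review Extension: +1659 days → 14 January 2010.
Office Delay Adjustment: +488 days → 17 May 2011.
Prosecution Delay Deduction: −22 days → 25 April 2011.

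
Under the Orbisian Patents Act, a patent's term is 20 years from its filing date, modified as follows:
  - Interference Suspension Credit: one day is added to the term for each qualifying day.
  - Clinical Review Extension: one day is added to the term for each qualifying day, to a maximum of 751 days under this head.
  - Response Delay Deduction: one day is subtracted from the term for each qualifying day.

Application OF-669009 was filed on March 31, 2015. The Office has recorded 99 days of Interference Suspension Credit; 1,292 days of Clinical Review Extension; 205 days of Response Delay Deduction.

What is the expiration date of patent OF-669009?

Base term: filing date + 20 years → 31 March 2035.
Interference Suspension Credit: +99 days → 8 July 2035.
Clinical Review Extension: 1292 days claimed exceeds the 751-day cap, so +751 days → 28 July 2037.
Response Delay Deduction: −205 days → 4 January 2037.

January 4, 2037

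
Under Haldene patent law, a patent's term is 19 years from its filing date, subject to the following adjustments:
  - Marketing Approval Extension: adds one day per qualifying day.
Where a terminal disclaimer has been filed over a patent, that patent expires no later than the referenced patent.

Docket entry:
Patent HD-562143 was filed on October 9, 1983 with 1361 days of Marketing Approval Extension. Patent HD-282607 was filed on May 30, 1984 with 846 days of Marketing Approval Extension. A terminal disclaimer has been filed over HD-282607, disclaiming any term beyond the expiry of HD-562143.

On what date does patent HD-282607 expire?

September 22, 2005

Natural term of HD-282607:
  Base: filing + 19 years → 30 May 2003.
  Marketing Approval Extension: +846 days → 22 September 2005.
Expiry of referenced patent HD-562143:
  Base: filing + 19 years → 9 October 2002.
  Marketing Approval Extension: +1361 days → 1 July 2006.
Terminal disclaimer: HD-282607 expires on the earlier of 22 September 2005 and 1 July 2006.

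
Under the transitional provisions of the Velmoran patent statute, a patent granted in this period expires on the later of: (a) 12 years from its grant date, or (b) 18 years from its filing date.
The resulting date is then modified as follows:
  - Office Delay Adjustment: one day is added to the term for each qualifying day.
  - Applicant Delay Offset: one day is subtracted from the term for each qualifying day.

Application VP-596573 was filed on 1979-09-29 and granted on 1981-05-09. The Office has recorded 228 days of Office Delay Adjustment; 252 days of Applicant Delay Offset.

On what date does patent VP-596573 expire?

(a) grant + 12 years → 9 May 1993.
(b) filing + 18 years → 29 September 1997.
Later of the two: 29 September 1997.
Office Delay Adjustment: +228 days → 15 May 1998.
Applicant Delay Offset: −252 days → 5 September 1997.

1997-09-05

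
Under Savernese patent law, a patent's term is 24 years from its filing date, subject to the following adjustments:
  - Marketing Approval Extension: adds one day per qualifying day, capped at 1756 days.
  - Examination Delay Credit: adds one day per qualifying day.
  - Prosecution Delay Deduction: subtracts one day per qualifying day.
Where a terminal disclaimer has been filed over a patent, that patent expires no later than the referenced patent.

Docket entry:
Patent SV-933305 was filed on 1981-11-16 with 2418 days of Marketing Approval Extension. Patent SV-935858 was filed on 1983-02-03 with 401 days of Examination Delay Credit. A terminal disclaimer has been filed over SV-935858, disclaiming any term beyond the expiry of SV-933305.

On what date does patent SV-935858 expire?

Natural term of SV-935858:
  Base: filing + 24 years → 3 February 2007.
  Examination Delay Credit: +401 days → 10 March 2008.
Expiry of referenced patent SV-933305:
  Base: filing + 24 years → 16 November 2005.
  Marketing Approval Extension: 2418 days claimed exceeds the 1756-day cap, so +1756 days → 7 September 2010.
Terminal disclaimer: SV-935858 expires on the earlier of 10 March 2008 and 7 September 2010.

March 10, 2008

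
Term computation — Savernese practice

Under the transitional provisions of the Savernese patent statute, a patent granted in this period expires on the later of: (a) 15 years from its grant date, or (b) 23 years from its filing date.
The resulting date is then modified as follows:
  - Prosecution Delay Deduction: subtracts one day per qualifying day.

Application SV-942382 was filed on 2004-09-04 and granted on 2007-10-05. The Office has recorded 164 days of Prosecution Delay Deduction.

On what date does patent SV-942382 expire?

2027-03-24

(a) grant + 15 years → 5 October 2022.
(b) filing + 23 years → 4 September 2027.
Later of the two: 4 September 2027.
Prosecution Delay Deduction: −164 days → 24 March 2027.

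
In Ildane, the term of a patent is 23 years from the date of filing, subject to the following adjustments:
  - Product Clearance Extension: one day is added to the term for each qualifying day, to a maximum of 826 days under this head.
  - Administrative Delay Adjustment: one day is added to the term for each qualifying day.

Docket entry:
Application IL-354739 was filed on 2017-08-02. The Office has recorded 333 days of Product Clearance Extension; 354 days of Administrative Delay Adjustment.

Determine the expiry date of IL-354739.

Base term: filing date + 23 years → 2 August 2040.
Product Clearance Extension: 333 days (within the 826-day cap) → +333 days → 1 July 2041.
Administrative Delay Adjustment: +354 days → 20 June 2042.

2042-06-20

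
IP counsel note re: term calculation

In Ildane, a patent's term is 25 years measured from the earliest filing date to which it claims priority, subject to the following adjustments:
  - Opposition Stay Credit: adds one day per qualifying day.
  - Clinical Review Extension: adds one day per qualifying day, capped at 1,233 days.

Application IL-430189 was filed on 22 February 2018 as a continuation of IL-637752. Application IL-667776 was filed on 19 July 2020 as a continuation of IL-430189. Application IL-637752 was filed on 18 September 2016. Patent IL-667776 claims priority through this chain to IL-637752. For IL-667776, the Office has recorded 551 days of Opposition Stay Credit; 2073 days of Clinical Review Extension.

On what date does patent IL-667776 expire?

Earliest priority filing: 18 September 2016.
Base term: 18 September 2016 + 25 years → 18 September 2041.
Opposition Stay Credit: +551 days → 23 March 2043.
Clinical Review Extension: 2073 days claimed exceeds the 1233-day cap, so +1233 days → 7 August 2046.

2046-08-07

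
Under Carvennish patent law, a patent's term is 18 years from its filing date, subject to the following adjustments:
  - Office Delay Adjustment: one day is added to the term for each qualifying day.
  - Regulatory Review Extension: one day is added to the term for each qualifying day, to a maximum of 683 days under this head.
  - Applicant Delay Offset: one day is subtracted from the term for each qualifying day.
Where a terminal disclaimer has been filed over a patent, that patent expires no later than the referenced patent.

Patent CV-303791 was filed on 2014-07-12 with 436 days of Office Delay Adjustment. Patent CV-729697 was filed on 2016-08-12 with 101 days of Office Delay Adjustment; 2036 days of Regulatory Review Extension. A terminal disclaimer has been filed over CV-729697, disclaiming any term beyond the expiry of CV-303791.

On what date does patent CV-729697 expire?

Natural term of CV-729697:
  Base: filing + 18 years → 12 August 2034.
  Office Delay Adjustment: +101 days → 21 November 2034.
  Regulatory Review Extension: 2036 days claimed exceeds the 683-day cap, so +683 days → 4 October 2036.
Expiry of referenced patent CV-303791:
  Base: filing + 18 years → 12 July 2032.
  Office Delay Adjustment: +436 days → 21 September 2033.
Terminal disclaimer: CV-729697 expires on the earlier of 4 October 2036 and 21 September 2033.

September 21, 2033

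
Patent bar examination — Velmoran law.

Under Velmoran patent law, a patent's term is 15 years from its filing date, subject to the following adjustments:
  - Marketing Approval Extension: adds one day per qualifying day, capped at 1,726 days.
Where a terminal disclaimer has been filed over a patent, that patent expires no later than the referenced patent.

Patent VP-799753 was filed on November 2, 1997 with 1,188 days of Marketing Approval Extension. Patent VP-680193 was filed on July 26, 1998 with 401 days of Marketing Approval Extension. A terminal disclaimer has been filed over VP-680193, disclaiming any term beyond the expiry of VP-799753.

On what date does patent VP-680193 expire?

Natural term of VP-680193:
  Base: filing + 15 years → 26 July 2013.
  Marketing Approval Extension: 401 days (within the 1726-day cap) → +401 days → 31 August 2014.
Expiry of referenced patent VP-799753:
  Base: filing + 15 years → 2 November 2012.
  Marketing Approval Extension: 1188 days (within the 1726-day cap) → +1188 days → 3 February 2016.
Terminal disclaimer: VP-680193 expires on the earlier of 31 August 2014 and 3 February 2016.

2014-08-31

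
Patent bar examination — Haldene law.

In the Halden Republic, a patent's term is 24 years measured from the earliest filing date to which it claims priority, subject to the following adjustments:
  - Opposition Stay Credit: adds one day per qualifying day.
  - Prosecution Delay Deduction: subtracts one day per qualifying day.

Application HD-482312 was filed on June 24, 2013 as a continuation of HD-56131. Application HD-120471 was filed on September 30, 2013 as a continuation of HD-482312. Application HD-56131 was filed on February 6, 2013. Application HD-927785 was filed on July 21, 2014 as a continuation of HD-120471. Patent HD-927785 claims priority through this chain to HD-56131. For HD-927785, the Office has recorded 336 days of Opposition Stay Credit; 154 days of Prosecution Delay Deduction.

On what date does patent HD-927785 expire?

Earliest priority filing: 6 February 2013.
Base term: 6 February 2013 + 24 years → 6 February 2037.
Opposition Stay Credit: +336 days → 8 January 2038.
Prosecution Delay Deduction: −154 days → 7 August 2037.

August 7, 2037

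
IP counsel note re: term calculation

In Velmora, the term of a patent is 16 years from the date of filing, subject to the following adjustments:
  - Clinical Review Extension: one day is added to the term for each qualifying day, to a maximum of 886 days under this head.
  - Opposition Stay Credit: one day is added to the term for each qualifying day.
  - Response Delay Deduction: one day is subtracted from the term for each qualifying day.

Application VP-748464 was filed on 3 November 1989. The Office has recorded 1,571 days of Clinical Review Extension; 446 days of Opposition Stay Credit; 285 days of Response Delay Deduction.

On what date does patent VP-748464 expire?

September 15, 2008

Base term: filing date + 16 years → 3 November 2005.
Clinical Review Extension: 1571 days claimed exceeds the 886-day cap, so +886 days → 7 April 2008.
Opposition Stay Credit: +446 days → 27 June 2009.
Response Delay Deduction: −285 days → 15 September 2008.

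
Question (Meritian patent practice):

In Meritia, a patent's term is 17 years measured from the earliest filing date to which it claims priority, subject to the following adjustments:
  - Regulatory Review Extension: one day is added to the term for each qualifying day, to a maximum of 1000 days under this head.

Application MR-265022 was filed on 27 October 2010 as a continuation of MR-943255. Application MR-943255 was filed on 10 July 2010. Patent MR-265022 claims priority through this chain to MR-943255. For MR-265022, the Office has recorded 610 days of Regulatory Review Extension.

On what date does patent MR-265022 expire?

Earliest priority filing: 10 July 2010.
Base term: 10 July 2010 + 17 years → 10 July 2027.
Regulatory Review Extension: 610 days (within the 1000-day cap) → +610 days → 11 March 2029.

2029-03-11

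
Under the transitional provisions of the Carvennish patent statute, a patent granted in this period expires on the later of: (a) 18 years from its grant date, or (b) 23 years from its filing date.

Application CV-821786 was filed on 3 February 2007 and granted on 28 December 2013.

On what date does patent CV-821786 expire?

(a) grant + 18 years → 28 December 2031.
(b) filing + 23 years → 3 February 2030.
Later of the two: 28 December 2031.

2031-12-28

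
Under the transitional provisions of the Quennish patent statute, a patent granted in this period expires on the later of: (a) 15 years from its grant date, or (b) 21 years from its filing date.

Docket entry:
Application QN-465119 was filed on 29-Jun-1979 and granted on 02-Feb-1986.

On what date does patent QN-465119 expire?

2001-02-02

(a) grant + 15 years → 2 February 2001.
(b) filing + 21 years → 29 June 2000.
Later of the two: 2 February 2001.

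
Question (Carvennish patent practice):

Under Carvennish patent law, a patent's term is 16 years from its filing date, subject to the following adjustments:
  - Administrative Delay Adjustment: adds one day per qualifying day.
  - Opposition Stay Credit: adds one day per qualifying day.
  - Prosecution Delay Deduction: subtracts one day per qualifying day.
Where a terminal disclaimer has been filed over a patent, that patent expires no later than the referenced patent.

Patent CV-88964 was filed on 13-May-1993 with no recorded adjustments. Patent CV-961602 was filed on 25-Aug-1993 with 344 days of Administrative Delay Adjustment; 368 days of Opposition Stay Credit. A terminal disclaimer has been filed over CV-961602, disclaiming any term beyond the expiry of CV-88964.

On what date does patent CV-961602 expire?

2009-05-13

Natural term of CV-961602:
  Base: filing + 16 years → 25 August 2009.
  Administrative Delay Adjustment: +344 days → 4 August 2010.
  Opposition Stay Credit: +368 days → 7 August 2011.
Expiry of referenced patent CV-88964:
  Base: filing + 16 years → 13 May 2009.
Terminal disclaimer: CV-961602 expires on the earlier of 7 August 2011 and 13 May 2009.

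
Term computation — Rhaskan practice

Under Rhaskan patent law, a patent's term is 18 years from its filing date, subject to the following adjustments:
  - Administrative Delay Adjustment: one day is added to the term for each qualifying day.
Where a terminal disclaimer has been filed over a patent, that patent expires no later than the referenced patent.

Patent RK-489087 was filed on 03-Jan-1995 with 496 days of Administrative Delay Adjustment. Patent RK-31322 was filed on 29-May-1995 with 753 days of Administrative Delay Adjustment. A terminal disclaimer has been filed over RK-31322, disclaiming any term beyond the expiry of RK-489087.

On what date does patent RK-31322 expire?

2014-05-14

Natural term of RK-31322:
  Base: filing + 18 years → 29 May 2013.
  Administrative Delay Adjustment: +753 days → 21 June 2015.
Expiry of referenced patent RK-489087:
  Base: filing + 18 years → 3 January 2013.
  Administrative Delay Adjustment: +496 days → 14 May 2014.
Terminal disclaimer: RK-31322 expires on the earlier of 21 June 2015 and 14 May 2014.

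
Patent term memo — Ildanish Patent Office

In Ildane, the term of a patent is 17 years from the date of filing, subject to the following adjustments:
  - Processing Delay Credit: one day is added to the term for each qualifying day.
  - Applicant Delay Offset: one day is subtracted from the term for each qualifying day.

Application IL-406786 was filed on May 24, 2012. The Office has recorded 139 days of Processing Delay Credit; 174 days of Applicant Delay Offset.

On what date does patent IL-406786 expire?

2029-04-19

Base term: filing date + 17 years → 24 May 2029.
Processing Delay Credit: +139 days → 10 October 2029.
Applicant Delay Offset: −174 days → 19 April 2029.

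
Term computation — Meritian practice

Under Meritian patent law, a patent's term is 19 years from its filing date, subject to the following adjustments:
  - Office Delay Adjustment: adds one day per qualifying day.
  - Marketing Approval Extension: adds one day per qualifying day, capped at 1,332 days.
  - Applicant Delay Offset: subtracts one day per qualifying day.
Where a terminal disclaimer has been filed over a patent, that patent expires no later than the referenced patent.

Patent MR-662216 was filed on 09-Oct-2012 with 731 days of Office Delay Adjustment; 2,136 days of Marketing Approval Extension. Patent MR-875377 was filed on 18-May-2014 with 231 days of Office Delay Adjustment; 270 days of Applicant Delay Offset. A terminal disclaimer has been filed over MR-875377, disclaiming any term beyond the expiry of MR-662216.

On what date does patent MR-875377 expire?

2033-04-09

Natural term of MR-875377:
  Base: filing + 19 years → 18 May 2033.
  Office Delay Adjustment: +231 days → 4 January 2034.
  Applicant Delay Offset: −270 days → 9 April 2033.
Expiry of referenced patent MR-662216:
  Base: filing + 19 years → 9 October 2031.
  Office Delay Adjustment: +731 days → 9 October 2033.
  Marketing Approval Extension: 2136 days claimed exceeds the 1332-day cap, so +1332 days → 2 June 2037.
Terminal disclaimer: MR-875377 expires on the earlier of 9 April 2033 and 2 June 2037.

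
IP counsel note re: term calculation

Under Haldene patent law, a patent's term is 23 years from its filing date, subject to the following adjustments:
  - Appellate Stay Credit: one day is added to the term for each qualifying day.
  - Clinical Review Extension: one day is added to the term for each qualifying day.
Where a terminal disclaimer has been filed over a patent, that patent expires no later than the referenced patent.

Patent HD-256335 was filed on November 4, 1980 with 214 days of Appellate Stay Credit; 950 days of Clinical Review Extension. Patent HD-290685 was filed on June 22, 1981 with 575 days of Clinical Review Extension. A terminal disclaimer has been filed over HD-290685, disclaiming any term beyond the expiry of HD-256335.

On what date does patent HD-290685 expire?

January 18, 2006

Natural term of HD-290685:
  Base: filing + 23 years → 22 June 2004.
  Clinical Review Extension: +575 days → 18 January 2006.
Expiry of referenced patent HD-256335:
  Base: filing + 23 years → 4 November 2003.
  Appellate Stay Credit: +214 days → 5 June 2004.
  Clinical Review Extension: +950 days → 11 January 2007.
Terminal disclaimer: HD-290685 expires on the earlier of 18 January 2006 and 11 January 2007.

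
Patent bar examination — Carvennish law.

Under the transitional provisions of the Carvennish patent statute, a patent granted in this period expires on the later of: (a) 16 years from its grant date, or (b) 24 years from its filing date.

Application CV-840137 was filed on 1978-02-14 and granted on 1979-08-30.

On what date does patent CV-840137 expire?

2002-02-14

(a) grant + 16 years → 30 August 1995.
(b) filing + 24 years → 14 February 2002.
Later of the two: 14 February 2002.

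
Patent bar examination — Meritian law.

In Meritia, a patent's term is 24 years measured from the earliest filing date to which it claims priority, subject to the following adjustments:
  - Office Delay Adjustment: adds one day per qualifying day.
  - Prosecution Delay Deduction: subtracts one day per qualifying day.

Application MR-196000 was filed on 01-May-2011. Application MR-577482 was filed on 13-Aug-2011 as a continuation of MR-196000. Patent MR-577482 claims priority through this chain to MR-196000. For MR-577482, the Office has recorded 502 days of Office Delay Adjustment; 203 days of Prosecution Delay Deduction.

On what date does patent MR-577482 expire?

Earliest priority filing: 1 May 2011.
Base term: 1 May 2011 + 24 years → 1 May 2035.
Office Delay Adjustment: +502 days → 14 September 2036.
Prosecution Delay Deduction: −203 days → 24 February 2036.

2036-02-24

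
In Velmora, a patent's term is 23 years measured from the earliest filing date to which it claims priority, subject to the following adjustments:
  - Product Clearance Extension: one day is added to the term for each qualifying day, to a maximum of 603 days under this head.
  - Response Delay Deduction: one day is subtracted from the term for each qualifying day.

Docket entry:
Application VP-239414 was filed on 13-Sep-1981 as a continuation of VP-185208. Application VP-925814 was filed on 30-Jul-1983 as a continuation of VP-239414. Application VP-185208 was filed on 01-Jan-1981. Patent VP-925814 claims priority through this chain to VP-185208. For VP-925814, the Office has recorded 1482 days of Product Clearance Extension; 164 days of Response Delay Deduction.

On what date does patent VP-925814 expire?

2005-03-15

Earliest priority filing: 1 January 1981.
Base term: 1 January 1981 + 23 years → 1 January 2004.
Product Clearance Extension: 1482 days claimed exceeds the 603-day cap, so +603 days → 26 August 2005.
Response Delay Deduction: −164 days → 15 March 2005.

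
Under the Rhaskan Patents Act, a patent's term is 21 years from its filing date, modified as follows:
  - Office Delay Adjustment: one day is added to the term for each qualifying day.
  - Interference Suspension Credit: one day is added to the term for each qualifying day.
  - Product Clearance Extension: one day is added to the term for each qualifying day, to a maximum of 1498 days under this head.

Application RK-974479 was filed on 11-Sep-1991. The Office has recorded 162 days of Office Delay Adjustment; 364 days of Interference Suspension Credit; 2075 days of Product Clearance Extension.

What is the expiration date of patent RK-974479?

Base term: filing date + 21 years → 11 September 2012.
Office Delay Adjustment: +162 days → 20 February 2013.
Interference Suspension Credit: +364 days → 19 February 2014.
Product Clearance Extension: 2075 days claimed exceeds the 1498-day cap, so +1498 days → 28 March 2018.

March 28, 2018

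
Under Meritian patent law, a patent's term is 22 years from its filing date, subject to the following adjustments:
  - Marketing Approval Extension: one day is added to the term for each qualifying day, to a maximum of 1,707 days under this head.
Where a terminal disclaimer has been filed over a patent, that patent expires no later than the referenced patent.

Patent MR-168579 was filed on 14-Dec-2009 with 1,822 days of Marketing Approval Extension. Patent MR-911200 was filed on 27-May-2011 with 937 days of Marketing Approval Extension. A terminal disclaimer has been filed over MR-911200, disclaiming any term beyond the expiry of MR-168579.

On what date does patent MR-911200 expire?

Natural term of MR-911200:
  Base: filing + 22 years → 27 May 2033.
  Marketing Approval Extension: 937 days (within the 1707-day cap) → +937 days → 20 December 2035.
Expiry of referenced patent MR-168579:
  Base: filing + 22 years → 14 December 2031.
  Marketing Approval Extension: 1822 days claimed exceeds the 1707-day cap, so +1707 days → 16 August 2036.
Terminal disclaimer: MR-911200 expires on the earlier of 20 December 2035 and 16 August 2036.

December 20, 2035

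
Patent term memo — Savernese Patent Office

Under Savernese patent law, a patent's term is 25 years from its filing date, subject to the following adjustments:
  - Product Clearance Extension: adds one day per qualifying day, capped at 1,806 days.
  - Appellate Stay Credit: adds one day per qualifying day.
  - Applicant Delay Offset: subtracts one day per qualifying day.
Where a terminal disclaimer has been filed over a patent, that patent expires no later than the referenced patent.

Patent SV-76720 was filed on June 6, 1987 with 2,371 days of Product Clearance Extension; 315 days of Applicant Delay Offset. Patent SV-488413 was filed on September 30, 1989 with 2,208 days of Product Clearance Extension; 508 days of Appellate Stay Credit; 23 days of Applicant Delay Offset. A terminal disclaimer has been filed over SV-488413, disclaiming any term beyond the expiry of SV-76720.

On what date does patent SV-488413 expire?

2016-07-06

Natural term of SV-488413:
  Base: filing + 25 years → 30 September 2014.
  Product Clearance Extension: 2208 days claimed exceeds the 1806-day cap, so +1806 days → 10 September 2019.
  Appellate Stay Credit: +508 days → 30 January 2021.
  Applicant Delay Offset: −23 days → 7 January 2021.
Expiry of referenced patent SV-76720:
  Base: filing + 25 years → 6 June 2012.
  Product Clearance Extension: 2371 days claimed exceeds the 1806-day cap, so +1806 days → 17 May 2017.
  Applicant Delay Offset: −315 days → 6 July 2016.
Terminal disclaimer: SV-488413 expires on the earlier of 7 January 2021 and 6 July 2016.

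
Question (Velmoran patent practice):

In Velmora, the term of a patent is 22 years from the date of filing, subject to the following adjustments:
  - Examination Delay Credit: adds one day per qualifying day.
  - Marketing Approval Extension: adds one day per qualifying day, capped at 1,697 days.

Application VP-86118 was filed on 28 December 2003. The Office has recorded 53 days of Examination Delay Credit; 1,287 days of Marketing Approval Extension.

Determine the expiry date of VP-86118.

Base term: filing date + 22 years → 28 December 2025.
Examination Delay Credit: +53 days → 19 February 2026.
Marketing Approval Extension: 1287 days (within the 1697-day cap) → +1287 days → 29 August 2029.

2029-08-29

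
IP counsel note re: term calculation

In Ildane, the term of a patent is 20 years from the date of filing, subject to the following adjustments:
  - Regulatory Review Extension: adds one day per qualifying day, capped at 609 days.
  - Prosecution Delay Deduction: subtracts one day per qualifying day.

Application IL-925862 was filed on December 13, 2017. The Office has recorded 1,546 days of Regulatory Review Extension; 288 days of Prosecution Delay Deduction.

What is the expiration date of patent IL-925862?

Base term: filing date + 20 years → 13 December 2037.
Regulatory Review Extension: 1546 days claimed exceeds the 609-day cap, so +609 days → 14 August 2039.
Prosecution Delay Deduction: −288 days → 30 October 2038.

2038-10-30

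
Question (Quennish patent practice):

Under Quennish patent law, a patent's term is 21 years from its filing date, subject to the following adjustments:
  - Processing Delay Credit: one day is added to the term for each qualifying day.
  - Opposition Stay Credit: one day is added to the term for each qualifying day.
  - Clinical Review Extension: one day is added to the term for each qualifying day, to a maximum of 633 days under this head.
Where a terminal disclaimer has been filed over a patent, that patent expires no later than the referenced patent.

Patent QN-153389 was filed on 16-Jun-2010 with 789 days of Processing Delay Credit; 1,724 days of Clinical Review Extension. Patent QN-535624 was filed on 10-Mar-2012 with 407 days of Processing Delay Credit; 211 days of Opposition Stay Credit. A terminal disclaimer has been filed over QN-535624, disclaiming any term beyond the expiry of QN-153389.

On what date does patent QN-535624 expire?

2034-11-18

Natural term of QN-535624:
  Base: filing + 21 years → 10 March 2033.
  Processing Delay Credit: +407 days → 21 April 2034.
  Opposition Stay Credit: +211 days → 18 November 2034.
Expiry of referenced patent QN-153389:
  Base: filing + 21 years → 16 June 2031.
  Processing Delay Credit: +789 days → 13 August 2033.
  Clinical Review Extension: 1724 days claimed exceeds the 633-day cap, so +633 days → 8 May 2035.
Terminal disclaimer: QN-535624 expires on the earlier of 18 November 2034 and 8 May 2035.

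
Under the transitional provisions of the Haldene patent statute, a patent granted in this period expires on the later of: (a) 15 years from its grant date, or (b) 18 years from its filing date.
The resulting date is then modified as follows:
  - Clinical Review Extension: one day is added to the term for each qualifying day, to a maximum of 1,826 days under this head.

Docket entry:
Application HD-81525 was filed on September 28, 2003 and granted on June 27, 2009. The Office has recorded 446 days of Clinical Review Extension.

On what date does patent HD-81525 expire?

(a) grant + 15 years → 27 June 2024.
(b) filing + 18 years → 28 September 2021.
Later of the two: 27 June 2024.
Clinical Review Extension: 446 days (within the 1826-day cap) → +446 days → 16 September 2025.

September 16, 2025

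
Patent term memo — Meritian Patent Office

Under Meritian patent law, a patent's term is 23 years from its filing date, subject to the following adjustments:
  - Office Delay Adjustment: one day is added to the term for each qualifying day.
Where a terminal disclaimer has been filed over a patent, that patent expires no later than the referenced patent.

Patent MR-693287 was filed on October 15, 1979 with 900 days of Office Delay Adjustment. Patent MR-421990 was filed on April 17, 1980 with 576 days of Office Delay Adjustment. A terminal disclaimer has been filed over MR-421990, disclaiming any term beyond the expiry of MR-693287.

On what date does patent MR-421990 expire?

Natural term of MR-421990:
  Base: filing + 23 years → 17 April 2003.
  Office Delay Adjustment: +576 days → 13 November 2004.
Expiry of referenced patent MR-693287:
  Base: filing + 23 years → 15 October 2002.
  Office Delay Adjustment: +900 days → 2 April 2005.
Terminal disclaimer: MR-421990 expires on the earlier of 13 November 2004 and 2 April 2005.

November 13, 2004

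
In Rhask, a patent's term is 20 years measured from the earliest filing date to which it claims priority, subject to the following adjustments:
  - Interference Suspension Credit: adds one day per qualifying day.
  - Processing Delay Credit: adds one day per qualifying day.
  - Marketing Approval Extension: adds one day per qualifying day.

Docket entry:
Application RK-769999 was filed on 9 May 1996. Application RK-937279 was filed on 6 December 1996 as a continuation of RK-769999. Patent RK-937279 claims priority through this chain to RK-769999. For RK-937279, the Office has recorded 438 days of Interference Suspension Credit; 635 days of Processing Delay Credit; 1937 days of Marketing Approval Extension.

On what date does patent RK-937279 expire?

August 5, 2024

Earliest priority filing: 9 May 1996.
Base term: 9 May 1996 + 20 years → 9 May 2016.
Interference Suspension Credit: +438 days → 21 July 2017.
Processing Delay Credit: +635 days → 17 April 2019.
Marketing Approval Extension: +1937 days → 5 August 2024.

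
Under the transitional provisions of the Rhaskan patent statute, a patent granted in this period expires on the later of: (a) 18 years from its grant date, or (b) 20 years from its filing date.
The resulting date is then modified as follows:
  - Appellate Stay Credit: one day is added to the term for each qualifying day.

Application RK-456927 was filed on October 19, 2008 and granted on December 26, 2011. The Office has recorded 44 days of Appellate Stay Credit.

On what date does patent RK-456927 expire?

2030-02-08

(a) grant + 18 years → 26 December 2029.
(b) filing + 20 years → 19 October 2028.
Later of the two: 26 December 2029.
Appellate Stay Credit: +44 days → 8 February 2030.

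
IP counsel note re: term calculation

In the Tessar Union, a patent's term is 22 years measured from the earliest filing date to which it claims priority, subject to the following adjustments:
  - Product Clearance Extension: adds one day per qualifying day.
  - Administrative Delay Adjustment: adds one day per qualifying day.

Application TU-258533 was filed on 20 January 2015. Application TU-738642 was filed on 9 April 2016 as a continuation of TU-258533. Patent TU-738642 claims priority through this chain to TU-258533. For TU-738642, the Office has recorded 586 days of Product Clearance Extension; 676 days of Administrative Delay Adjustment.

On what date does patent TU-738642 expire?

2040-07-05

Earliest priority filing: 20 January 2015.
Base term: 20 January 2015 + 22 years → 20 January 2037.
Product Clearance Extension: +586 days → 29 August 2038.
Administrative Delay Adjustment: +676 days → 5 July 2040.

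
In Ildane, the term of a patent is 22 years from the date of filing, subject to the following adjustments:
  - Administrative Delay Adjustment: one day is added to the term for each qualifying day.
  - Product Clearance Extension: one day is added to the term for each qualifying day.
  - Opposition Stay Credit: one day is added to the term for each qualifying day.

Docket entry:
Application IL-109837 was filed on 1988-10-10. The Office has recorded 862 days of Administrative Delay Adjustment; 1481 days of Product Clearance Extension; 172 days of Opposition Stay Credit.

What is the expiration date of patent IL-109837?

Base term: filing date + 22 years → 10 October 2010.
Administrative Delay Adjustment: +862 days → 18 February 2013.
Product Clearance Extension: +1481 days → 10 March 2017.
Opposition Stay Credit: +172 days → 29 August 2017.

August 29, 2017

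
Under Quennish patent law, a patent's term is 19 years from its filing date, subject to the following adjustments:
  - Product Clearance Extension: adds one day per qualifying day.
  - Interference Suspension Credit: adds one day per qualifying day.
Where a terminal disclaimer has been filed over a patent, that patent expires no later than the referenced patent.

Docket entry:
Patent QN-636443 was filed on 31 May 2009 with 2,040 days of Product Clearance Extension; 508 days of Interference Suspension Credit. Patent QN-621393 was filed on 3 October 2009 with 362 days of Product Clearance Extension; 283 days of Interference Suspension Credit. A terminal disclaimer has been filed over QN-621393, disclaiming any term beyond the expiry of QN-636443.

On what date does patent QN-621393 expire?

Natural term of QN-621393:
  Base: filing + 19 years → 3 October 2028.
  Product Clearance Extension: +362 days → 30 September 2029.
  Interference Suspension Credit: +283 days → 10 July 2030.
Expiry of referenced patent QN-636443:
  Base: filing + 19 years → 31 May 2028.
  Product Clearance Extension: +2040 days → 31 December 2033.
  Interference Suspension Credit: +508 days → 23 May 2035.
Terminal disclaimer: QN-621393 expires on the earlier of 10 July 2030 and 23 May 2035.

2030-07-10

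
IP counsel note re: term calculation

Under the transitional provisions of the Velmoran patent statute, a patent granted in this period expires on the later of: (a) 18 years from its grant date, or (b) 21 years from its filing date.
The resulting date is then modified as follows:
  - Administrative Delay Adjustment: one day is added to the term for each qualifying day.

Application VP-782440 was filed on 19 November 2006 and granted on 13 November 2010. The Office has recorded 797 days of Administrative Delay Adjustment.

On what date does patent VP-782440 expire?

January 19, 2031

(a) grant + 18 years → 13 November 2028.
(b) filing + 21 years → 19 November 2027.
Later of the two: 13 November 2028.
Administrative Delay Adjustment: +797 days → 19 January 2031.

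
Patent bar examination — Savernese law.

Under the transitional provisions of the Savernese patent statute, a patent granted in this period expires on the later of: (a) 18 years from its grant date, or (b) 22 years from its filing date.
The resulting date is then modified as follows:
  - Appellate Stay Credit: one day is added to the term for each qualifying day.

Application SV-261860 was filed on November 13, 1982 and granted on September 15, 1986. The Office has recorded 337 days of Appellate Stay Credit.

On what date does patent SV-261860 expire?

(a) grant + 18 years → 15 September 2004.
(b) filing + 22 years → 13 November 2004.
Later of the two: 13 November 2004.
Appellate Stay Credit: +337 days → 16 October 2005.

October 16, 2005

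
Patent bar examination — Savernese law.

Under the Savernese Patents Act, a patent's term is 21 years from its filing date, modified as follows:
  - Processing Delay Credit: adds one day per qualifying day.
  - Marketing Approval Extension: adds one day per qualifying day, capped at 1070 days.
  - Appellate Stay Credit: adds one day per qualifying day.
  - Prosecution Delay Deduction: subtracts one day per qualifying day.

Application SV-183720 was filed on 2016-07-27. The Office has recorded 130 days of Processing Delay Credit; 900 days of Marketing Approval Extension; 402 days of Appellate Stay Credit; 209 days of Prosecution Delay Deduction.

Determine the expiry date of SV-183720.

Base term: filing date + 21 years → 27 July 2037.
Processing Delay Credit: +130 days → 4 December 2037.
Marketing Approval Extension: 900 days (within the 1070-day cap) → +900 days → 22 May 2040.
Appellate Stay Credit: +402 days → 28 June 2041.
Prosecution Delay Deduction: −209 days → 1 December 2040.

December 1, 2040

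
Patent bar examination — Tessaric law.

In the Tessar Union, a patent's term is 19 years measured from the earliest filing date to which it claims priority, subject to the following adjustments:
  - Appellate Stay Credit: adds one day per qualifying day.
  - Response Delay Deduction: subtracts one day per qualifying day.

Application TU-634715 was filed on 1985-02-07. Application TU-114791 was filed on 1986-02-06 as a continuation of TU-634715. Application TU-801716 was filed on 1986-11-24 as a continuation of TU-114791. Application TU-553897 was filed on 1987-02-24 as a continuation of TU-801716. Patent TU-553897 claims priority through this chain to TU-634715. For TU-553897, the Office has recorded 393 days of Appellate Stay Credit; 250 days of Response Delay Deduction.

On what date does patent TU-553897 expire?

Earliest priority filing: 7 February 1985.
Base term: 7 February 1985 + 19 years → 7 February 2004.
Appellate Stay Credit: +393 days → 6 March 2005.
Response Delay Deduction: −250 days → 29 June 2004.

2004-06-29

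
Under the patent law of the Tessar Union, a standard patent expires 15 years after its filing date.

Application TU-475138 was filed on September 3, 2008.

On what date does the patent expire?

Filing date + 15 years → 3 September 2023.

September 3, 2023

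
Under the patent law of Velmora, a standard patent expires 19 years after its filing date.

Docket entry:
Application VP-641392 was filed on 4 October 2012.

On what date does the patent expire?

October 4, 2031

Filing date + 19 years → 4 October 2031.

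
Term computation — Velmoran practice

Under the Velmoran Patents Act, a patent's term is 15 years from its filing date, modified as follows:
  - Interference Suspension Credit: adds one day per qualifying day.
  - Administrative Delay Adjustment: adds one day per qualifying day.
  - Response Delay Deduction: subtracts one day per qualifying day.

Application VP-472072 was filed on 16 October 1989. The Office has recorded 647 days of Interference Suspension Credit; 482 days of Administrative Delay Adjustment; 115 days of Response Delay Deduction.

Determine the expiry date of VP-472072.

Base term: filing date + 15 years → 16 October 2004.
Interference Suspension Credit: +647 days → 25 July 2006.
Administrative Delay Adjustment: +482 days → 19 November 2007.
Response Delay Deduction: −115 days → 27 July 2007.

July 27, 2007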